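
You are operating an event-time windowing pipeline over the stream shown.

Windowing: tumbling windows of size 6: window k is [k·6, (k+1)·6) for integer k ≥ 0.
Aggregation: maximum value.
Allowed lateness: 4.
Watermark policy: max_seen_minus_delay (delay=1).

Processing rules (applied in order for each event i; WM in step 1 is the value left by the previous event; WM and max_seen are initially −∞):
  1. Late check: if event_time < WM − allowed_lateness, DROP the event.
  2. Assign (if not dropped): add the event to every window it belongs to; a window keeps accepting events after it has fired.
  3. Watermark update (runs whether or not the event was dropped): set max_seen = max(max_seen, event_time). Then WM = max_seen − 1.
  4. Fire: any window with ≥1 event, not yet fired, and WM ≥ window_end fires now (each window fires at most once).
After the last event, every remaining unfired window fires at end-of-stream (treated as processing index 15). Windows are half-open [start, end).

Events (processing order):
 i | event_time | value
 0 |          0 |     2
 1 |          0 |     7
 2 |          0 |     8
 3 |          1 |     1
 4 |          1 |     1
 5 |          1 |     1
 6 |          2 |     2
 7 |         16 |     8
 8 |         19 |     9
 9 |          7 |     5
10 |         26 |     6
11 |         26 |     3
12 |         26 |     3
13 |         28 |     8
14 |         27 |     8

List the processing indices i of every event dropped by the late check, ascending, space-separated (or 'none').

9

i=0 t=0 v=2: → [0,6); WM=-1
i=1 t=0 v=7: → [0,6); WM=-1
i=2 t=0 v=8: → [0,6); WM=-1
i=3 t=1 v=1: → [0,6); WM=0
i=4 t=1 v=1: → [0,6); WM=0
i=5 t=1 v=1: → [0,6); WM=0
i=6 t=2 v=2: → [0,6); WM=1
i=7 t=16 v=8: → [12,18); WM=15; [0,6) fires=8
i=8 t=19 v=9: → [18,24); WM=18; [12,18) fires=8
i=9 t=7 v=5: DROP (t<18-4); WM=18
i=10 t=26 v=6: → [24,30); WM=25; [18,24) fires=9
i=11 t=26 v=3: → [24,30); WM=25
i=12 t=26 v=3: → [24,30); WM=25
i=13 t=28 v=8: → [24,30); WM=27
i=14 t=27 v=8: → [24,30); WM=27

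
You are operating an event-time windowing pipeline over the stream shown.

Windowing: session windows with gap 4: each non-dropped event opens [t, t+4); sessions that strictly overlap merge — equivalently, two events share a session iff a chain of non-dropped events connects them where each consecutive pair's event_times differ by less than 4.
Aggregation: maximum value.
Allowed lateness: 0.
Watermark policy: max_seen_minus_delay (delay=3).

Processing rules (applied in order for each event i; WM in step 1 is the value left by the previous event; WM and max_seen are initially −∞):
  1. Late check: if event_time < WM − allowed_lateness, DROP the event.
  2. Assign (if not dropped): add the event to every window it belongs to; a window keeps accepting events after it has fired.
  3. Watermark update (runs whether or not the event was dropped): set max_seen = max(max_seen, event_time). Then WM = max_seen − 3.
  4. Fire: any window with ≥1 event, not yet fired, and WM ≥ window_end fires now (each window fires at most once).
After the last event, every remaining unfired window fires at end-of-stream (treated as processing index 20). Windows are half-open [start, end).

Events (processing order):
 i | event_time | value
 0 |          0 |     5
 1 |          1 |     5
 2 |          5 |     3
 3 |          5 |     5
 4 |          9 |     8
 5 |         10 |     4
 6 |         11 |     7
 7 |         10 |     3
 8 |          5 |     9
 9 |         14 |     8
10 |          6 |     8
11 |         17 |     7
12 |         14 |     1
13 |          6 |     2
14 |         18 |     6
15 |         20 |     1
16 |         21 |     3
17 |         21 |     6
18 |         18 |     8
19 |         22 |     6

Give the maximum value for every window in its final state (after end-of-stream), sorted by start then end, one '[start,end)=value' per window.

i=0 t=0 v=5: → [0,4); WM=-3
i=1 t=1 v=5: → [0,5); WM=-2
i=2 t=5 v=3: → [5,9); WM=2
i=3 t=5 v=5: → [5,9); WM=2
i=4 t=9 v=8: → [9,13); WM=6
i=5 t=10 v=4: → [9,14); WM=7
i=6 t=11 v=7: → [9,15); WM=8
i=7 t=10 v=3: → [9,15); WM=8
i=8 t=5 v=9: DROP (t<8-0); WM=8
i=9 t=14 v=8: → [9,18); WM=11
i=10 t=6 v=8: DROP (t<11-0); WM=11
i=11 t=17 v=7: → [9,21); WM=14
i=12 t=14 v=1: → [9,21); WM=14
i=13 t=6 v=2: DROP (t<14-0); WM=14
i=14 t=18 v=6: → [9,22); WM=15
i=15 t=20 v=1: → [9,24); WM=17
i=16 t=21 v=3: → [9,25); WM=18
i=17 t=21 v=6: → [9,25); WM=18
i=18 t=18 v=8: → [9,25); WM=18
i=19 t=22 v=6: → [9,26); WM=19

[0,5)=5 [5,9)=5 [9,26)=8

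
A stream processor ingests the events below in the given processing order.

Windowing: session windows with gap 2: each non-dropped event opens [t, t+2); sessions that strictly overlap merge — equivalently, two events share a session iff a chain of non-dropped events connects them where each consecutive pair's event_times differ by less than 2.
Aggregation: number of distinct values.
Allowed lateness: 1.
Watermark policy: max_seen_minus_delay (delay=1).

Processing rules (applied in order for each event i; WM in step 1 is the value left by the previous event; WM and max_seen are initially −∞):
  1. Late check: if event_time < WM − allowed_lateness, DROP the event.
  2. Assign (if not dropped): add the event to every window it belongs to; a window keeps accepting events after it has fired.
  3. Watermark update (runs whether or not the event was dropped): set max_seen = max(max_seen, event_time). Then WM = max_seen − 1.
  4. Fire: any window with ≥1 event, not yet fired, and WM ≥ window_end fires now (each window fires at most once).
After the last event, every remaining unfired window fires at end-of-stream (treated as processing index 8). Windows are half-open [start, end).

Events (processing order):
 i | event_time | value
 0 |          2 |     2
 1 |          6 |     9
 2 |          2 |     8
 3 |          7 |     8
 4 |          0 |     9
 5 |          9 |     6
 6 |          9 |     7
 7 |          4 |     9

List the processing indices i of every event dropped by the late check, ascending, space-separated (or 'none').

i=0 t=2 v=2: → [2,4); WM=1
i=1 t=6 v=9: → [6,8); WM=5
i=2 t=2 v=8: DROP (t<5-1); WM=5
i=3 t=7 v=8: → [6,9); WM=6
i=4 t=0 v=9: DROP (t<6-1); WM=6
i=5 t=9 v=6: → [9,11); WM=8
i=6 t=9 v=7: → [9,11); WM=8
i=7 t=4 v=9: DROP (t<8-1); WM=8

2 4 7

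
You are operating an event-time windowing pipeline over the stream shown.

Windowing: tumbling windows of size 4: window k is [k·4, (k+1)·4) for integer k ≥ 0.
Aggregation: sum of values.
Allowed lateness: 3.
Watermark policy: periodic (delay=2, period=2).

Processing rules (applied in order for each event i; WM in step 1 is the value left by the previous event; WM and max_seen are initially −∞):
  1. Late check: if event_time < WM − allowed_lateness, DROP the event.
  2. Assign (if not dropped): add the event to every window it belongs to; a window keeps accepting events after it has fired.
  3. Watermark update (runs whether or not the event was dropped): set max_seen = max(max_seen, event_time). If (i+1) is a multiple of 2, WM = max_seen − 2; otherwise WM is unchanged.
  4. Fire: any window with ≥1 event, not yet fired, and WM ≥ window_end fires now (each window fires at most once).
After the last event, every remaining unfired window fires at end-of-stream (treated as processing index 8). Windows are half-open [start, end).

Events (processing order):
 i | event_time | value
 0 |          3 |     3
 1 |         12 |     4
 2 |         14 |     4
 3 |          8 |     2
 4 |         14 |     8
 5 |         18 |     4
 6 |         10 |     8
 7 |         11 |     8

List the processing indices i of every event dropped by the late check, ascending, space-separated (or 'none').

i=0 t=3 v=3: → [0,4); WM=−∞
i=1 t=12 v=4: → [12,16); WM=10; [0,4) fires=3
i=2 t=14 v=4: → [12,16); WM=10
i=3 t=8 v=2: → [8,12); WM=12; [8,12) fires=2
i=4 t=14 v=8: → [12,16); WM=12
i=5 t=18 v=4: → [16,20); WM=16; [12,16) fires=16
i=6 t=10 v=8: DROP (t<16-3); WM=16
i=7 t=11 v=8: DROP (t<16-3); WM=16

6 7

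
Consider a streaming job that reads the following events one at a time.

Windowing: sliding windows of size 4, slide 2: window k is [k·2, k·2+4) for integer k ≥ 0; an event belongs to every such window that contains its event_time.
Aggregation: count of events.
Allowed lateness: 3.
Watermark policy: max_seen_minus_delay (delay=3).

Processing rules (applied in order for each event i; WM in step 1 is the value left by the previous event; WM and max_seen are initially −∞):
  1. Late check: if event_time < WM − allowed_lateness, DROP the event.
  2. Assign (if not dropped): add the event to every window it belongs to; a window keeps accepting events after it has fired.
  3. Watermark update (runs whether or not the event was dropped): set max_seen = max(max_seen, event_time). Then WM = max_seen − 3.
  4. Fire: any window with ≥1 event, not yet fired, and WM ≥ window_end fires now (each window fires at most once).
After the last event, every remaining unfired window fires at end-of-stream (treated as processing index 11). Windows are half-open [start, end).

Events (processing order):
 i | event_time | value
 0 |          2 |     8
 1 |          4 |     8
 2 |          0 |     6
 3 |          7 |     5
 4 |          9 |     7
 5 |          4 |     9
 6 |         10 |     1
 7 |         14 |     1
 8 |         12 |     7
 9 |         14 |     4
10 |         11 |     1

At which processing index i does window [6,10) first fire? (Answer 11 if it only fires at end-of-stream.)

7

i=0 t=2 v=8: → [2,6),[0,4); WM=-1
i=1 t=4 v=8: → [4,8),[2,6); WM=1
i=2 t=0 v=6: → [0,4); WM=1
i=3 t=7 v=5: → [6,10),[4,8); WM=4; [0,4) fires=2
i=4 t=9 v=7: → [8,12),[6,10); WM=6; [2,6) fires=2
i=5 t=4 v=9: → [4,8),[2,6); WM=6
i=6 t=10 v=1: → [10,14),[8,12); WM=7
i=7 t=14 v=1: → [14,18),[12,16); WM=11; [4,8) fires=3 [6,10) fires=2
i=8 t=12 v=7: → [12,16),[10,14); WM=11
i=9 t=14 v=4: → [14,18),[12,16); WM=11
i=10 t=11 v=1: → [10,14),[8,12); WM=11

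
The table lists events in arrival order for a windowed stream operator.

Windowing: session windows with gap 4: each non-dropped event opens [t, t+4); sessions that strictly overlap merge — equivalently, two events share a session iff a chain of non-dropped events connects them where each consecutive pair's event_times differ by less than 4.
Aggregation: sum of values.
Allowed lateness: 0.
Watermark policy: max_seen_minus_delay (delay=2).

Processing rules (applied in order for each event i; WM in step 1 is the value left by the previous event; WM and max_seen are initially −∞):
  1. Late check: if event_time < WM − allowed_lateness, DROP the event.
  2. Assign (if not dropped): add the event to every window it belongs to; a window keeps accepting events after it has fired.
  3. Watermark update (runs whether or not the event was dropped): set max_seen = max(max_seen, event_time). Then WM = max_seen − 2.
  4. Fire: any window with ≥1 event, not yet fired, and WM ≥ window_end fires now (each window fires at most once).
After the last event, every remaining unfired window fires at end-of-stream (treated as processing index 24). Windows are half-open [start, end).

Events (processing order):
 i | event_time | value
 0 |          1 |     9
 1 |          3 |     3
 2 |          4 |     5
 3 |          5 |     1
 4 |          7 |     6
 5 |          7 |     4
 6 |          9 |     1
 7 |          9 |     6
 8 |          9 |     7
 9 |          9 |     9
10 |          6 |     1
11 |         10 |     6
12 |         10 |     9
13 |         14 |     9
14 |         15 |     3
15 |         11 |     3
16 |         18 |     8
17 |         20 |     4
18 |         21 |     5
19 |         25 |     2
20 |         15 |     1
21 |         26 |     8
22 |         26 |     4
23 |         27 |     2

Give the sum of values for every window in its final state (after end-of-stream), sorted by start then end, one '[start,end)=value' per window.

[1,14)=66 [14,25)=29 [25,31)=16

i=0 t=1 v=9: → [1,5); WM=-1
i=1 t=3 v=3: → [1,7); WM=1
i=2 t=4 v=5: → [1,8); WM=2
i=3 t=5 v=1: → [1,9); WM=3
i=4 t=7 v=6: → [1,11); WM=5
i=5 t=7 v=4: → [1,11); WM=5
i=6 t=9 v=1: → [1,13); WM=7
i=7 t=9 v=6: → [1,13); WM=7
i=8 t=9 v=7: → [1,13); WM=7
i=9 t=9 v=9: → [1,13); WM=7
i=10 t=6 v=1: DROP (t<7-0); WM=7
i=11 t=10 v=6: → [1,14); WM=8
i=12 t=10 v=9: → [1,14); WM=8
i=13 t=14 v=9: → [14,18); WM=12
i=14 t=15 v=3: → [14,19); WM=13
i=15 t=11 v=3: DROP (t<13-0); WM=13
i=16 t=18 v=8: → [14,22); WM=16
i=17 t=20 v=4: → [14,24); WM=18
i=18 t=21 v=5: → [14,25); WM=19
i=19 t=25 v=2: → [25,29); WM=23
i=20 t=15 v=1: DROP (t<23-0); WM=23
i=21 t=26 v=8: → [25,30); WM=24
i=22 t=26 v=4: → [25,30); WM=24
i=23 t=27 v=2: → [25,31); WM=25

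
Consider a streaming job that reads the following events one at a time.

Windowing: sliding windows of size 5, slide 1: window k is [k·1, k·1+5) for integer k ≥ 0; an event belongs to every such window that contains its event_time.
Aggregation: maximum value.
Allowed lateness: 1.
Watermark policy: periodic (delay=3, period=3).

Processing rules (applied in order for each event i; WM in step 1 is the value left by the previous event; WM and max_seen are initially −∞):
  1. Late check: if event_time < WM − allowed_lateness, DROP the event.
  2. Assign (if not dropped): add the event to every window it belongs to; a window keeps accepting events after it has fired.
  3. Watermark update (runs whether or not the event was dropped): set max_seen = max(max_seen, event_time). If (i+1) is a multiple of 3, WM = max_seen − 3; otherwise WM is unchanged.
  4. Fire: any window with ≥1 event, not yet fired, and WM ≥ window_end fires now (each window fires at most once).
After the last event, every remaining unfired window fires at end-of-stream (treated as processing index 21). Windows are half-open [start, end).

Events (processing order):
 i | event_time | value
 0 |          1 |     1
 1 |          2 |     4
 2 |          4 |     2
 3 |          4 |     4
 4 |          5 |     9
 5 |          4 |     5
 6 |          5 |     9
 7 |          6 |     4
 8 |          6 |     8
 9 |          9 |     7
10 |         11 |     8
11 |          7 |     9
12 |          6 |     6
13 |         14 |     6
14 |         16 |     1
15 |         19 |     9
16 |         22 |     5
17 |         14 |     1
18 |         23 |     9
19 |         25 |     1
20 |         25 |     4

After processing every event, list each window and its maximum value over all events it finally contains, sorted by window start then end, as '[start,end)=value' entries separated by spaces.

i=0 t=1 v=1: → [1,6),[0,5); WM=−∞
i=1 t=2 v=4: → [2,7),[1,6),[0,5); WM=−∞
i=2 t=4 v=2: → [4,9),[3,8),[2,7),[1,6),[0,5); WM=1
i=3 t=4 v=4: → [4,9),[3,8),[2,7),[1,6),[0,5); WM=1
i=4 t=5 v=9: → [5,10),[4,9),[3,8),[2,7),[1,6); WM=1
i=5 t=4 v=5: → [4,9),[3,8),[2,7),[1,6),[0,5); WM=2
i=6 t=5 v=9: → [5,10),[4,9),[3,8),[2,7),[1,6); WM=2
i=7 t=6 v=4: → [6,11),[5,10),[4,9),[3,8),[2,7); WM=2
i=8 t=6 v=8: → [6,11),[5,10),[4,9),[3,8),[2,7); WM=3
i=9 t=9 v=7: → [9,14),[8,13),[7,12),[6,11),[5,10); WM=3
i=10 t=11 v=8: → [11,16),[10,15),[9,14),[8,13),[7,12); WM=3
i=11 t=7 v=9: → [7,12),[6,11),[5,10),[4,9),[3,8); WM=8; [0,5) fires=5 [1,6) fires=9 [2,7) fires=9 [3,8) fires=9
i=12 t=6 v=6: DROP (t<8-1); WM=8
i=13 t=14 v=6: → [14,19),[13,18),[12,17),[11,16),[10,15); WM=8
i=14 t=16 v=1: → [16,21),[15,20),[14,19),[13,18),[12,17); WM=13; [4,9) fires=9 [5,10) fires=9 [6,11) fires=9 [7,12) fires=9 [8,13) fires=8
i=15 t=19 v=9: → [19,24),[18,23),[17,22),[16,21),[15,20); WM=13
i=16 t=22 v=5: → [22,27),[21,26),[20,25),[19,24),[18,23); WM=13
i=17 t=14 v=1: → [14,19),[13,18),[12,17),[11,16),[10,15); WM=19; [9,14) fires=8 [10,15) fires=8 [11,16) fires=8 [12,17) fires=6 [13,18) fires=6 [14,19) fires=6
i=18 t=23 v=9: → [23,28),[22,27),[21,26),[20,25),[19,24); WM=19
i=19 t=25 v=1: → [25,30),[24,29),[23,28),[22,27),[21,26); WM=19
i=20 t=25 v=4: → [25,30),[24,29),[23,28),[22,27),[21,26); WM=22; [15,20) fires=9 [16,21) fires=9 [17,22) fires=9

[0,5)=5 [1,6)=9 [2,7)=9 [3,8)=9 [4,9)=9 [5,10)=9 [6,11)=9 [7,12)=9 [8,13)=8 [9,14)=8 [10,15)=8 [11,16)=8 [12,17)=6 [13,18)=6 [14,19)=6 [15,20)=9 [16,21)=9 [17,22)=9 [18,23)=9 [19,24)=9 [20,25)=9 [21,26)=9 [22,27)=9 [23,28)=9 [24,29)=4 [25,30)=4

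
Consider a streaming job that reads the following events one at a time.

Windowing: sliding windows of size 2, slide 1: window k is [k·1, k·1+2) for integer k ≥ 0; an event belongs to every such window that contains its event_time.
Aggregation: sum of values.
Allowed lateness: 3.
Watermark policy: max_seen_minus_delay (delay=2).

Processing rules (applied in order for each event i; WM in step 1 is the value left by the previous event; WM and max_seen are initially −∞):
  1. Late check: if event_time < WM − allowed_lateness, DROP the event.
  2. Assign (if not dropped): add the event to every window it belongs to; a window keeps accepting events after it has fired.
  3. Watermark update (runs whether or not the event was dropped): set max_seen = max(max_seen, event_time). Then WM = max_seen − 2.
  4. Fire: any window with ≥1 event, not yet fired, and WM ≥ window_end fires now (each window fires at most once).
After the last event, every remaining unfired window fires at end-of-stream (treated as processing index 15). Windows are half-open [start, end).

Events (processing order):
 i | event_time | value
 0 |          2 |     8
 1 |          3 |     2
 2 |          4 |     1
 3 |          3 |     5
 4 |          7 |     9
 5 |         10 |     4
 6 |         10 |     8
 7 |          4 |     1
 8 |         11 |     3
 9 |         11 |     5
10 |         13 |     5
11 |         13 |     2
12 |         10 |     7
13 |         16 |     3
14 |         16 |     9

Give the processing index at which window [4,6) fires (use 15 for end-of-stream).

i=0 t=2 v=8: → [2,4),[1,3); WM=0
i=1 t=3 v=2: → [3,5),[2,4); WM=1
i=2 t=4 v=1: → [4,6),[3,5); WM=2
i=3 t=3 v=5: → [3,5),[2,4); WM=2
i=4 t=7 v=9: → [7,9),[6,8); WM=5; [1,3) fires=8 [2,4) fires=15 [3,5) fires=8
i=5 t=10 v=4: → [10,12),[9,11); WM=8; [4,6) fires=1 [6,8) fires=9
i=6 t=10 v=8: → [10,12),[9,11); WM=8
i=7 t=4 v=1: DROP (t<8-3); WM=8
i=8 t=11 v=3: → [11,13),[10,12); WM=9; [7,9) fires=9
i=9 t=11 v=5: → [11,13),[10,12); WM=9
i=10 t=13 v=5: → [13,15),[12,14); WM=11; [9,11) fires=12
i=11 t=13 v=2: → [13,15),[12,14); WM=11
i=12 t=10 v=7: → [10,12),[9,11); WM=11
i=13 t=16 v=3: → [16,18),[15,17); WM=14; [10,12) fires=27 [11,13) fires=8 [12,14) fires=7
i=14 t=16 v=9: → [16,18),[15,17); WM=14

5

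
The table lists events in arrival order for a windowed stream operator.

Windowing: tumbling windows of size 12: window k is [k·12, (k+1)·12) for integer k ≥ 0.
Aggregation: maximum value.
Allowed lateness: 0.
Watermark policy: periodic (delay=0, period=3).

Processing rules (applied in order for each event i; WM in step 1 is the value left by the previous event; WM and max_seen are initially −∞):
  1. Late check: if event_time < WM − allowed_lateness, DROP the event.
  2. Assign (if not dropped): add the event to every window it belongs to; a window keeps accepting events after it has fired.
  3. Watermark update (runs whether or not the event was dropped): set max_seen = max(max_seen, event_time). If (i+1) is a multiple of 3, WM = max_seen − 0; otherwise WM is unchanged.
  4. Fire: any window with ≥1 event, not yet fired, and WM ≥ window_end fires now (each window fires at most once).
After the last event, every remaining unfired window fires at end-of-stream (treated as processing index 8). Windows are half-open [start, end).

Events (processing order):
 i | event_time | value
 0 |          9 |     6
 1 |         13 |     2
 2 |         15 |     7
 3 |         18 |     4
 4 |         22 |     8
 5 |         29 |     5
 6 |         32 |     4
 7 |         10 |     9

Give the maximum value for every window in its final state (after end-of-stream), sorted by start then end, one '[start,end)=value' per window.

i=0 t=9 v=6: → [0,12); WM=−∞
i=1 t=13 v=2: → [12,24); WM=−∞
i=2 t=15 v=7: → [12,24); WM=15; [0,12) fires=6
i=3 t=18 v=4: → [12,24); WM=15
i=4 t=22 v=8: → [12,24); WM=15
i=5 t=29 v=5: → [24,36); WM=29; [12,24) fires=8
i=6 t=32 v=4: → [24,36); WM=29
i=7 t=10 v=9: DROP (t<29-0); WM=29

[0,12)=6 [12,24)=8 [24,36)=5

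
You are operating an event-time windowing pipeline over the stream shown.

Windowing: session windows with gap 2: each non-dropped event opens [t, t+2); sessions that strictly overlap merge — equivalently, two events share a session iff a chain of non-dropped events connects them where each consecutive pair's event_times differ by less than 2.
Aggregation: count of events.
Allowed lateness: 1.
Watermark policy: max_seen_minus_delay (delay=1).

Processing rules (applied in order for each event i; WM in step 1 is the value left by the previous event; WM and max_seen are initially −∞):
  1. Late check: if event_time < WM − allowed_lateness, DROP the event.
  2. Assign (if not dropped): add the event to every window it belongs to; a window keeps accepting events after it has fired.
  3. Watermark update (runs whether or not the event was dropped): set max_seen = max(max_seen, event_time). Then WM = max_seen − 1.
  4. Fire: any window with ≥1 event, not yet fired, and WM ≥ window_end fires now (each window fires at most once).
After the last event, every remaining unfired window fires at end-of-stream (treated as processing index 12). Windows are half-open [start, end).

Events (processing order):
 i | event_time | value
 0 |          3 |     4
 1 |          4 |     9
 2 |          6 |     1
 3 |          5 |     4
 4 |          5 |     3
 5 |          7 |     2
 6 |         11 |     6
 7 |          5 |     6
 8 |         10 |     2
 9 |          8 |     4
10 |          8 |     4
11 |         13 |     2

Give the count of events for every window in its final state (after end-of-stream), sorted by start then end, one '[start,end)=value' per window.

i=0 t=3 v=4: → [3,5); WM=2
i=1 t=4 v=9: → [3,6); WM=3
i=2 t=6 v=1: → [6,8); WM=5
i=3 t=5 v=4: → [3,8); WM=5
i=4 t=5 v=3: → [3,8); WM=5
i=5 t=7 v=2: → [3,9); WM=6
i=6 t=11 v=6: → [11,13); WM=10
i=7 t=5 v=6: DROP (t<10-1); WM=10
i=8 t=10 v=2: → [10,13); WM=10
i=9 t=8 v=4: DROP (t<10-1); WM=10
i=10 t=8 v=4: DROP (t<10-1); WM=10
i=11 t=13 v=2: → [13,15); WM=12

[3,9)=6 [10,13)=2 [13,15)=1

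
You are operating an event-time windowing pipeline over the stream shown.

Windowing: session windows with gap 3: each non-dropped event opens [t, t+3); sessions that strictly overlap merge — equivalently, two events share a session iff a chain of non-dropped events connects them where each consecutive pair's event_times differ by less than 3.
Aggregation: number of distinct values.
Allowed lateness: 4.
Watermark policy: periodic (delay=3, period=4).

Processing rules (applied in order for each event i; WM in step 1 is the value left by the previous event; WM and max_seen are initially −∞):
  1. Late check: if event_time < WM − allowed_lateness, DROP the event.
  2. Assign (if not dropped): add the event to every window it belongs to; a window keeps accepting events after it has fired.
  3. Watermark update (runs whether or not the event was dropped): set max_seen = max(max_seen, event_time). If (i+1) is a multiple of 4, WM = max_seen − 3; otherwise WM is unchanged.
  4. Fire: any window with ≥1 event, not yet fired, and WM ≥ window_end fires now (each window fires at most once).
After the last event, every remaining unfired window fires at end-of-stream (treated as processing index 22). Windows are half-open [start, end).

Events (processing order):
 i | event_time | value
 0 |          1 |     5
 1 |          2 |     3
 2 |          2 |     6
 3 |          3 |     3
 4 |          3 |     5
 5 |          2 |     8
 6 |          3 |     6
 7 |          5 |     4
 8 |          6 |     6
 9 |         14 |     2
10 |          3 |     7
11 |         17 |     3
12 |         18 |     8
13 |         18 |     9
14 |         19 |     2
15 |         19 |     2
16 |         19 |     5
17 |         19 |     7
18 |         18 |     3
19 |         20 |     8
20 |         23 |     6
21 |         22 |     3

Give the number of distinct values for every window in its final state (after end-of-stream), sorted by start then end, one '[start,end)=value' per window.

i=0 t=1 v=5: → [1,4); WM=−∞
i=1 t=2 v=3: → [1,5); WM=−∞
i=2 t=2 v=6: → [1,5); WM=−∞
i=3 t=3 v=3: → [1,6); WM=0
i=4 t=3 v=5: → [1,6); WM=0
i=5 t=2 v=8: → [1,6); WM=0
i=6 t=3 v=6: → [1,6); WM=0
i=7 t=5 v=4: → [1,8); WM=2
i=8 t=6 v=6: → [1,9); WM=2
i=9 t=14 v=2: → [14,17); WM=2
i=10 t=3 v=7: → [1,9); WM=2
i=11 t=17 v=3: → [17,20); WM=14
i=12 t=18 v=8: → [17,21); WM=14
i=13 t=18 v=9: → [17,21); WM=14
i=14 t=19 v=2: → [17,22); WM=14
i=15 t=19 v=2: → [17,22); WM=16
i=16 t=19 v=5: → [17,22); WM=16
i=17 t=19 v=7: → [17,22); WM=16
i=18 t=18 v=3: → [17,22); WM=16
i=19 t=20 v=8: → [17,23); WM=17
i=20 t=23 v=6: → [23,26); WM=17
i=21 t=22 v=3: → [17,26); WM=17

[1,9)=6 [14,17)=1 [17,26)=7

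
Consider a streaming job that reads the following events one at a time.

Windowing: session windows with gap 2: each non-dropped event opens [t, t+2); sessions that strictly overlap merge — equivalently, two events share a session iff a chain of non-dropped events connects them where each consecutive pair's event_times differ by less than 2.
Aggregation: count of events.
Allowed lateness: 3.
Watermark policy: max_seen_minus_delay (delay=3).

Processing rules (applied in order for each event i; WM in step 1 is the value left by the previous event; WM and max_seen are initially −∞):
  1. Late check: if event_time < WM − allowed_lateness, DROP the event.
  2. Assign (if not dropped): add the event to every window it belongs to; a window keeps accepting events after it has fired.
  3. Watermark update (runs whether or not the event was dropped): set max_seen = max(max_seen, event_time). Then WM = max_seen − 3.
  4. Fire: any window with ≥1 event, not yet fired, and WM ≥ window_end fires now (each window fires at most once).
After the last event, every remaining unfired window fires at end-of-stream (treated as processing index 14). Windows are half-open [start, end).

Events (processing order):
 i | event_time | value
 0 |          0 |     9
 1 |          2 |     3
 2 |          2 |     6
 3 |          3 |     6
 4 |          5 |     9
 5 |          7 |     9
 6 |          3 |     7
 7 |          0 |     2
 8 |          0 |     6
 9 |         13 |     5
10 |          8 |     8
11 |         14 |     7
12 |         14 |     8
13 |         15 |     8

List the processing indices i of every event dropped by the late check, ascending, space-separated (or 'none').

i=0 t=0 v=9: → [0,2); WM=-3
i=1 t=2 v=3: → [2,4); WM=-1
i=2 t=2 v=6: → [2,4); WM=-1
i=3 t=3 v=6: → [2,5); WM=0
i=4 t=5 v=9: → [5,7); WM=2
i=5 t=7 v=9: → [7,9); WM=4
i=6 t=3 v=7: → [2,5); WM=4
i=7 t=0 v=2: DROP (t<4-3); WM=4
i=8 t=0 v=6: DROP (t<4-3); WM=4
i=9 t=13 v=5: → [13,15); WM=10
i=10 t=8 v=8: → [7,10); WM=10
i=11 t=14 v=7: → [13,16); WM=11
i=12 t=14 v=8: → [13,16); WM=11
i=13 t=15 v=8: → [13,17); WM=12

7 8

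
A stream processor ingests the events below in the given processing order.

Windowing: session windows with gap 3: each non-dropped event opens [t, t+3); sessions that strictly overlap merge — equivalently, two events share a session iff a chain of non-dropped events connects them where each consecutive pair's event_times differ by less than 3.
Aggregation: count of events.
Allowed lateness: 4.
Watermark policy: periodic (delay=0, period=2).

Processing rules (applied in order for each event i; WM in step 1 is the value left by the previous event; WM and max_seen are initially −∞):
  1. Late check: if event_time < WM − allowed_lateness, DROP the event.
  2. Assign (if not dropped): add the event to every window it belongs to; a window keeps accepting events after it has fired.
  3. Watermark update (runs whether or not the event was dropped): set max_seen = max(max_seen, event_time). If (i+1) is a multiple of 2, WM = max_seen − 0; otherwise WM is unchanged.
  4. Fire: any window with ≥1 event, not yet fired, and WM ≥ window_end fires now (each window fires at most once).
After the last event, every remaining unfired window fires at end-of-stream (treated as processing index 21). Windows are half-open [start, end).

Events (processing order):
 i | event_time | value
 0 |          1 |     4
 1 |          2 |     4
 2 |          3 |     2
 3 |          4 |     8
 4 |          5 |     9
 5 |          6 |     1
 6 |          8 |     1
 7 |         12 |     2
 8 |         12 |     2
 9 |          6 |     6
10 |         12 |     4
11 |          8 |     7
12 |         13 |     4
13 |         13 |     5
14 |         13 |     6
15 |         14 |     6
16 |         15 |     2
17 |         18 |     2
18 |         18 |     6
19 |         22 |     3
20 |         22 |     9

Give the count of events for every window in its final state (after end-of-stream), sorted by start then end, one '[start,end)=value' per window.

[1,11)=8 [12,18)=8 [18,21)=2 [22,25)=2

i=0 t=1 v=4: → [1,4); WM=−∞
i=1 t=2 v=4: → [1,5); WM=2
i=2 t=3 v=2: → [1,6); WM=2
i=3 t=4 v=8: → [1,7); WM=4
i=4 t=5 v=9: → [1,8); WM=4
i=5 t=6 v=1: → [1,9); WM=6
i=6 t=8 v=1: → [1,11); WM=6
i=7 t=12 v=2: → [12,15); WM=12
i=8 t=12 v=2: → [12,15); WM=12
i=9 t=6 v=6: DROP (t<12-4); WM=12
i=10 t=12 v=4: → [12,15); WM=12
i=11 t=8 v=7: → [1,11); WM=12
i=12 t=13 v=4: → [12,16); WM=12
i=13 t=13 v=5: → [12,16); WM=13
i=14 t=13 v=6: → [12,16); WM=13
i=15 t=14 v=6: → [12,17); WM=14
i=16 t=15 v=2: → [12,18); WM=14
i=17 t=18 v=2: → [18,21); WM=18
i=18 t=18 v=6: → [18,21); WM=18
i=19 t=22 v=3: → [22,25); WM=22
i=20 t=22 v=9: → [22,25); WM=22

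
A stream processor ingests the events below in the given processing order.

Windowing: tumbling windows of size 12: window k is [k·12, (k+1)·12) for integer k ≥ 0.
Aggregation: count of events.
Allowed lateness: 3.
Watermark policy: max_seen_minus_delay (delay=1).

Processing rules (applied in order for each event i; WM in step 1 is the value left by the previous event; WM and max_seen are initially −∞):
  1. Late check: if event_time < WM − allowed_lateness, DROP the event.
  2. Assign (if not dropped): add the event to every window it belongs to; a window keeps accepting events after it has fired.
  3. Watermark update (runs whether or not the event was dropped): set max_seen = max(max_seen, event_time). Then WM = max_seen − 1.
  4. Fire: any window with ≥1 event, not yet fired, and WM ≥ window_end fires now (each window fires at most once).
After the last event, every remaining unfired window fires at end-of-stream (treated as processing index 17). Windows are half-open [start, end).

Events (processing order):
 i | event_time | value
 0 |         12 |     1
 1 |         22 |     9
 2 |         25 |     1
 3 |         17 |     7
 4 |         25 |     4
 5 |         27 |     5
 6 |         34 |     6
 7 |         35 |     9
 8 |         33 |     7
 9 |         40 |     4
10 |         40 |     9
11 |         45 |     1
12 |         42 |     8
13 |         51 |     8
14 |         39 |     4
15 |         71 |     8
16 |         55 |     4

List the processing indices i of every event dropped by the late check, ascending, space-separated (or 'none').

i=0 t=12 v=1: → [12,24); WM=11
i=1 t=22 v=9: → [12,24); WM=21
i=2 t=25 v=1: → [24,36); WM=24; [12,24) fires=2
i=3 t=17 v=7: DROP (t<24-3); WM=24
i=4 t=25 v=4: → [24,36); WM=24
i=5 t=27 v=5: → [24,36); WM=26
i=6 t=34 v=6: → [24,36); WM=33
i=7 t=35 v=9: → [24,36); WM=34
i=8 t=33 v=7: → [24,36); WM=34
i=9 t=40 v=4: → [36,48); WM=39; [24,36) fires=6
i=10 t=40 v=9: → [36,48); WM=39
i=11 t=45 v=1: → [36,48); WM=44
i=12 t=42 v=8: → [36,48); WM=44
i=13 t=51 v=8: → [48,60); WM=50; [36,48) fires=4
i=14 t=39 v=4: DROP (t<50-3); WM=50
i=15 t=71 v=8: → [60,72); WM=70; [48,60) fires=1
i=16 t=55 v=4: DROP (t<70-3); WM=70

3 14 16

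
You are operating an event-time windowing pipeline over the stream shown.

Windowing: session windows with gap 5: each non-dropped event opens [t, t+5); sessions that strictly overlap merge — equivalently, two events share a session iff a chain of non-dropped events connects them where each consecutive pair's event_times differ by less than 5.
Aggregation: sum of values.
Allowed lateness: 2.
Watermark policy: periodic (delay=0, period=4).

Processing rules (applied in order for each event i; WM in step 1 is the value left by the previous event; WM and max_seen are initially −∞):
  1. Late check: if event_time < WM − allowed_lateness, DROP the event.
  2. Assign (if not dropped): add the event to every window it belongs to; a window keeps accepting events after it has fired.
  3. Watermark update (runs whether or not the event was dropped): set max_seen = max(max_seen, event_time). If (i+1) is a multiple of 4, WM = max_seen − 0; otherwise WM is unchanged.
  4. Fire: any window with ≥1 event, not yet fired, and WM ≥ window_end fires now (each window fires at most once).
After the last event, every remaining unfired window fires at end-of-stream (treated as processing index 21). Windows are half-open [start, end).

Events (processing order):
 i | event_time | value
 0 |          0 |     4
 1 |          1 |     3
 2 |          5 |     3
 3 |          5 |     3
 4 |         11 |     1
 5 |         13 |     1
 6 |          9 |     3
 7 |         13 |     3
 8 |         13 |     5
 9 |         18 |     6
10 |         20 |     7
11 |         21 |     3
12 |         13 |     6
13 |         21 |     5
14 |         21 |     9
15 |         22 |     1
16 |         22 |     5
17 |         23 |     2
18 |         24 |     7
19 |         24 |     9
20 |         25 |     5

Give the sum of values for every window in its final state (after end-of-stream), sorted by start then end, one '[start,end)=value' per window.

i=0 t=0 v=4: → [0,5); WM=−∞
i=1 t=1 v=3: → [0,6); WM=−∞
i=2 t=5 v=3: → [0,10); WM=−∞
i=3 t=5 v=3: → [0,10); WM=5
i=4 t=11 v=1: → [11,16); WM=5
i=5 t=13 v=1: → [11,18); WM=5
i=6 t=9 v=3: → [0,18); WM=5
i=7 t=13 v=3: → [0,18); WM=13
i=8 t=13 v=5: → [0,18); WM=13
i=9 t=18 v=6: → [18,23); WM=13
i=10 t=20 v=7: → [18,25); WM=13
i=11 t=21 v=3: → [18,26); WM=21
i=12 t=13 v=6: DROP (t<21-2); WM=21
i=13 t=21 v=5: → [18,26); WM=21
i=14 t=21 v=9: → [18,26); WM=21
i=15 t=22 v=1: → [18,27); WM=22
i=16 t=22 v=5: → [18,27); WM=22
i=17 t=23 v=2: → [18,28); WM=22
i=18 t=24 v=7: → [18,29); WM=22
i=19 t=24 v=9: → [18,29); WM=24
i=20 t=25 v=5: → [18,30); WM=24

[0,18)=26 [18,30)=59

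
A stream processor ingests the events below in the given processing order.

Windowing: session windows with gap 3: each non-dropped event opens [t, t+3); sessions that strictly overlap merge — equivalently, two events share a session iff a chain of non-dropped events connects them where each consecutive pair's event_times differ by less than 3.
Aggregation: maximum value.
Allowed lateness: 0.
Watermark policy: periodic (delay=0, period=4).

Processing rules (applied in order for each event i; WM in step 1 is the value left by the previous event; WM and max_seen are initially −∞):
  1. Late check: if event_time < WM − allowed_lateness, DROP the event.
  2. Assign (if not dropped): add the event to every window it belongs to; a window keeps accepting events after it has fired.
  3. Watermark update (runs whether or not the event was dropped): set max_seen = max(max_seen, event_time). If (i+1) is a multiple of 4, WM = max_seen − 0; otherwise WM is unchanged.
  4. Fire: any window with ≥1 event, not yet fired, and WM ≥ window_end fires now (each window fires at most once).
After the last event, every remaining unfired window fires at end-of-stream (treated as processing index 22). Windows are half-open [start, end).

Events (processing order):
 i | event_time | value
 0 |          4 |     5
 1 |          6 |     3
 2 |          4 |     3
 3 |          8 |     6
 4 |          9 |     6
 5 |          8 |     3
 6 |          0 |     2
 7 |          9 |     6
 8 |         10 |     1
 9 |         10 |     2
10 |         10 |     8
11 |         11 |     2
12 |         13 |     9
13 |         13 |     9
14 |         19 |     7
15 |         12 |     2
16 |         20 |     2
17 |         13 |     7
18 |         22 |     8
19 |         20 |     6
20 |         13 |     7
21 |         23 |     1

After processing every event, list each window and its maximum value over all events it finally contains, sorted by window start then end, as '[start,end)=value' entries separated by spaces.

i=0 t=4 v=5: → [4,7); WM=−∞
i=1 t=6 v=3: → [4,9); WM=−∞
i=2 t=4 v=3: → [4,9); WM=−∞
i=3 t=8 v=6: → [4,11); WM=8
i=4 t=9 v=6: → [4,12); WM=8
i=5 t=8 v=3: → [4,12); WM=8
i=6 t=0 v=2: DROP (t<8-0); WM=8
i=7 t=9 v=6: → [4,12); WM=9
i=8 t=10 v=1: → [4,13); WM=9
i=9 t=10 v=2: → [4,13); WM=9
i=10 t=10 v=8: → [4,13); WM=9
i=11 t=11 v=2: → [4,14); WM=11
i=12 t=13 v=9: → [4,16); WM=11
i=13 t=13 v=9: → [4,16); WM=11
i=14 t=19 v=7: → [19,22); WM=11
i=15 t=12 v=2: → [4,16); WM=19
i=16 t=20 v=2: → [19,23); WM=19
i=17 t=13 v=7: DROP (t<19-0); WM=19
i=18 t=22 v=8: → [19,25); WM=19
i=19 t=20 v=6: → [19,25); WM=22
i=20 t=13 v=7: DROP (t<22-0); WM=22
i=21 t=23 v=1: → [19,26); WM=22

[4,16)=9 [19,26)=8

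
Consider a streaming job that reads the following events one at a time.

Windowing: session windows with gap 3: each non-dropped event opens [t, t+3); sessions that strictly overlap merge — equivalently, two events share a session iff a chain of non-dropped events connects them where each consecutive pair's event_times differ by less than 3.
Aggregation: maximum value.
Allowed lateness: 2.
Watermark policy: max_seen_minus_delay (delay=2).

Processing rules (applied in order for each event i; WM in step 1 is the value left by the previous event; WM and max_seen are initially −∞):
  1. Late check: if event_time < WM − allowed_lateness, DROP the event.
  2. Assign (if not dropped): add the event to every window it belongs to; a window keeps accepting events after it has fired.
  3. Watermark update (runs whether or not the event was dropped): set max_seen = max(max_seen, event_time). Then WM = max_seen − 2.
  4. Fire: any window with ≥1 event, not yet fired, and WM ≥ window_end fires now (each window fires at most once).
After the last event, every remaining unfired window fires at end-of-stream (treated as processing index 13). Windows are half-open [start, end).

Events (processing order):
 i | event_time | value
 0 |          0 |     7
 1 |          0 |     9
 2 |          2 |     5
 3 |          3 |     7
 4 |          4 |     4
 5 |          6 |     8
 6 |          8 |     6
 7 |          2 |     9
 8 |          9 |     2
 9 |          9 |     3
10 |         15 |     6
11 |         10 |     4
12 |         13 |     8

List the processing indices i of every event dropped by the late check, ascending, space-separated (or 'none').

i=0 t=0 v=7: → [0,3); WM=-2
i=1 t=0 v=9: → [0,3); WM=-2
i=2 t=2 v=5: → [0,5); WM=0
i=3 t=3 v=7: → [0,6); WM=1
i=4 t=4 v=4: → [0,7); WM=2
i=5 t=6 v=8: → [0,9); WM=4
i=6 t=8 v=6: → [0,11); WM=6
i=7 t=2 v=9: DROP (t<6-2); WM=6
i=8 t=9 v=2: → [0,12); WM=7
i=9 t=9 v=3: → [0,12); WM=7
i=10 t=15 v=6: → [15,18); WM=13
i=11 t=10 v=4: DROP (t<13-2); WM=13
i=12 t=13 v=8: → [13,18); WM=13

7 11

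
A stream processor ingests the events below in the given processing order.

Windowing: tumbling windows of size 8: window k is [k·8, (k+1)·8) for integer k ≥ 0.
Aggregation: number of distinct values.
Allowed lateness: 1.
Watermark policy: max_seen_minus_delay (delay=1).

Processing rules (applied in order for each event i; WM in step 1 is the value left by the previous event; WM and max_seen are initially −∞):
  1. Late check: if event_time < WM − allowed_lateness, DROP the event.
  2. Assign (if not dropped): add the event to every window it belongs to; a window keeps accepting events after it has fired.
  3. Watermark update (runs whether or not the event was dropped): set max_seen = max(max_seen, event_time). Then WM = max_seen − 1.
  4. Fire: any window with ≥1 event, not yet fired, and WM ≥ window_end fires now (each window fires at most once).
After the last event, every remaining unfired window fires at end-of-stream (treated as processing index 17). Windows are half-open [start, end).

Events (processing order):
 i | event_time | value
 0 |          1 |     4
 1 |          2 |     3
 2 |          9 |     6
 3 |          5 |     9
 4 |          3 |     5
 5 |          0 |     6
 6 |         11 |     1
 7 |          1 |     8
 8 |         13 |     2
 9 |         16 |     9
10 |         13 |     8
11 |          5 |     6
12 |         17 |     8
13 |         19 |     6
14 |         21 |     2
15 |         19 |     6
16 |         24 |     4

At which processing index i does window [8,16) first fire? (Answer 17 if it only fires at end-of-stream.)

i=0 t=1 v=4: → [0,8); WM=0
i=1 t=2 v=3: → [0,8); WM=1
i=2 t=9 v=6: → [8,16); WM=8; [0,8) fires=2
i=3 t=5 v=9: DROP (t<8-1); WM=8
i=4 t=3 v=5: DROP (t<8-1); WM=8
i=5 t=0 v=6: DROP (t<8-1); WM=8
i=6 t=11 v=1: → [8,16); WM=10
i=7 t=1 v=8: DROP (t<10-1); WM=10
i=8 t=13 v=2: → [8,16); WM=12
i=9 t=16 v=9: → [16,24); WM=15
i=10 t=13 v=8: DROP (t<15-1); WM=15
i=11 t=5 v=6: DROP (t<15-1); WM=15
i=12 t=17 v=8: → [16,24); WM=16; [8,16) fires=3
i=13 t=19 v=6: → [16,24); WM=18
i=14 t=21 v=2: → [16,24); WM=20
i=15 t=19 v=6: → [16,24); WM=20
i=16 t=24 v=4: → [24,32); WM=23

12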